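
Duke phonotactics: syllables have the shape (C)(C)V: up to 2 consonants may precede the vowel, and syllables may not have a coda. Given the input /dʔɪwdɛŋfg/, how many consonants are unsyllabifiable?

3

The consonants /ŋ/, /f/, /g/ cannot be parsed into a legal (C)(C)V syllable (no codas are permitted; onsets may contain at most 2 consonants).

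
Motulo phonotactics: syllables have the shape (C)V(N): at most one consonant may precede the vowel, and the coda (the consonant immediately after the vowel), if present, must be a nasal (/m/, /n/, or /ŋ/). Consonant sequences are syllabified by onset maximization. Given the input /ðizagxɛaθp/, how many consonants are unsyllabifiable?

3

The consonants /g/, /θ/, /p/ cannot be parsed into a legal (C)V(N) syllable (only a nasal (/m/, /n/, or /ŋ/) is licensed in coda position; onsets are limited to one consonant).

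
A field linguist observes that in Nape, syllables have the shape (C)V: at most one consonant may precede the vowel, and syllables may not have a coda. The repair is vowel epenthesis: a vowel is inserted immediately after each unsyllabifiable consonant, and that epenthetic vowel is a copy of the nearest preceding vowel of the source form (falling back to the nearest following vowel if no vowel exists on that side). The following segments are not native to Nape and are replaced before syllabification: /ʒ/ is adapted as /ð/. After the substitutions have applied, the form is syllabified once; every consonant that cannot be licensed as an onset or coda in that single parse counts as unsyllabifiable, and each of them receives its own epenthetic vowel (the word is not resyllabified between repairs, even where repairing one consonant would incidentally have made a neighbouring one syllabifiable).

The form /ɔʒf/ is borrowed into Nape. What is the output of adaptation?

ɔðɔfɔ

Substitution: /ʒ/ → /ð/, giving /ɔðf/.
Under (C)V, the unsyllabifiable consonants are /ð/, /f/ (no codas are permitted; onsets are limited to one consonant).
Epenthesis after each stranded consonant: /ð/ → /ðɔ/, /f/ → /fɔ/.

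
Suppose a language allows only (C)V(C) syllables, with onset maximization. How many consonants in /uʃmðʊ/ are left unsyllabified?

Syllabifying with onset maximization leaves /m/ stranded (at most one coda consonant is licensed; onsets are limited to one consonant).

1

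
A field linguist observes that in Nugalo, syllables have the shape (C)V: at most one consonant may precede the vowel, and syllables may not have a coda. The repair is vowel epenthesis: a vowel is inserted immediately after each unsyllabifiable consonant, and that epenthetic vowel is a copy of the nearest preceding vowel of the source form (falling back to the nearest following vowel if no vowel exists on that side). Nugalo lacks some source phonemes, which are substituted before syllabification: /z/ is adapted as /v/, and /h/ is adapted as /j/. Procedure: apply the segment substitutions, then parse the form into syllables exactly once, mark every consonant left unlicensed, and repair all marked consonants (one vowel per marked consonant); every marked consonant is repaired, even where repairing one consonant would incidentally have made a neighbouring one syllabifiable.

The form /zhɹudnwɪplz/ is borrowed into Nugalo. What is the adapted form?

Substitution: /z/ → /v/, /h/ → /j/, giving /vjɹudnwɪplv/.
Syllabifying with onset maximization leaves /v/, /j/, /d/, /n/, /p/, /l/, /v/ stranded (no codas are permitted; onsets are limited to one consonant).
Inserting the epenthetic vowel yields /v/ → /vu/, /j/ → /ju/, /d/ → /du/, /n/ → /nu/, /p/ → /pɪ/, /l/ → /lɪ/, /v/ → /vɪ/.

vujuɹudunuwɪpɪlɪvɪ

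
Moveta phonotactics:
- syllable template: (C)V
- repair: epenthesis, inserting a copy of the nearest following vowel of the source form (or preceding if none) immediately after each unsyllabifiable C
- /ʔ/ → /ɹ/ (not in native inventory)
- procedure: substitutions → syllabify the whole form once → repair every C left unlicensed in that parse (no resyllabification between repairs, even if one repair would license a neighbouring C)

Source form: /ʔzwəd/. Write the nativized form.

Substitution: /ʔ/ → /ɹ/, giving /ɹzwəd/.
Syllabifying with onset maximization leaves /ɹ/, /z/, /d/ stranded (no codas are permitted; onsets are limited to one consonant).
Epenthesis after each stranded consonant: /ɹ/ → /ɹə/, /z/ → /zə/, /d/ → /də/.

ɹəzəwədə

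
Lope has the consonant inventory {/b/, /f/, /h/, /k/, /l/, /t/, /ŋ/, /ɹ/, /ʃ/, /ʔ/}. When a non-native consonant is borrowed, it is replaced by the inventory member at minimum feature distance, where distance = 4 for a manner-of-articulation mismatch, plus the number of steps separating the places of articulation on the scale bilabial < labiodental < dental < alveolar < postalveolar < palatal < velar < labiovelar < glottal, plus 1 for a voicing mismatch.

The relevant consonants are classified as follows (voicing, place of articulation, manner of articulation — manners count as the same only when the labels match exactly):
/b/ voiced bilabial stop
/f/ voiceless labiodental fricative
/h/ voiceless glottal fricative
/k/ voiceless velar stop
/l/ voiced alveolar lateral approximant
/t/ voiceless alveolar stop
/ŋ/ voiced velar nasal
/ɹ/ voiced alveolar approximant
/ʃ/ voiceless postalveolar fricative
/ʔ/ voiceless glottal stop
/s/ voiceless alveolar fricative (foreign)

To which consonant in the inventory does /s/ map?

ʃ

/ʃ/ is closest: same manner (fricative), place distance 1 (alveolar→postalveolar), same voicing; total 1. Next closest is /f/ at distance 2.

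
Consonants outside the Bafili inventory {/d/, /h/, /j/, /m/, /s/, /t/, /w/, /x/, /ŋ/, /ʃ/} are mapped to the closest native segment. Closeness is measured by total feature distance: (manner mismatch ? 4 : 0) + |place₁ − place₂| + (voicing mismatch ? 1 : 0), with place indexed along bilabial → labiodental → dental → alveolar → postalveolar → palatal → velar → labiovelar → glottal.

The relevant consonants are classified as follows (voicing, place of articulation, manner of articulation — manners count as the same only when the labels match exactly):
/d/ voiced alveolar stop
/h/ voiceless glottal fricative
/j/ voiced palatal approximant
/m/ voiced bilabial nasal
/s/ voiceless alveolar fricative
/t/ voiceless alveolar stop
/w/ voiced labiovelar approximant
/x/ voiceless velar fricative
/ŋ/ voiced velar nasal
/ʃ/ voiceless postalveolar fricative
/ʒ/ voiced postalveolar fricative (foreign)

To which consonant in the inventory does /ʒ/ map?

ʃ

/ʃ/ is closest: same manner (fricative), place distance 0 (postalveolar→postalveolar), voicing differs (+1); total 1. Next closest is /s/ at distance 2.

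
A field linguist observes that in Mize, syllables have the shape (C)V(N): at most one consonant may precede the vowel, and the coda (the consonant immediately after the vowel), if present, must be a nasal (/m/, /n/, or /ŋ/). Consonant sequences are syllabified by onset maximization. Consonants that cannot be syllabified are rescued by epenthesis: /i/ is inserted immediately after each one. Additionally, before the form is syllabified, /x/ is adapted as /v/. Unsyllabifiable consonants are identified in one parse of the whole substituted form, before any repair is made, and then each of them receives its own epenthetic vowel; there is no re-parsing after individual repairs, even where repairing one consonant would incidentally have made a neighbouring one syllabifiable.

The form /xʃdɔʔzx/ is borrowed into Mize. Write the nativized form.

viʃidɔʔizivi

Substitution: /x/ → /v/, giving /vʃdɔʔzv/.
The consonants /v/, /ʃ/, /ʔ/, /z/, /v/ cannot be parsed into a legal (C)V(N) syllable (only a nasal (/m/, /n/, or /ŋ/) is licensed in coda position; onsets are limited to one consonant).
Epenthesis after each stranded consonant: /v/ → /vi/, /ʃ/ → /ʃi/, /ʔ/ → /ʔi/, /z/ → /zi/, /v/ → /vi/.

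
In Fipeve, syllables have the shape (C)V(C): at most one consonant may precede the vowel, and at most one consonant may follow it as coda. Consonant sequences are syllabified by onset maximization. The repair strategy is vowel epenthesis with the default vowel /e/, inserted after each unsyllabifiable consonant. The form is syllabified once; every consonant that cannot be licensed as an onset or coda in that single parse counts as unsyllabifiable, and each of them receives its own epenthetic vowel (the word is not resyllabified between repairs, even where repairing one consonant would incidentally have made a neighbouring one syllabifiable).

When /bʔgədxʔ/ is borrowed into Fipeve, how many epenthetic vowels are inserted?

4

The unsyllabifiable consonants are /b/, /ʔ/, /x/, /ʔ/; each receives one epenthetic vowel.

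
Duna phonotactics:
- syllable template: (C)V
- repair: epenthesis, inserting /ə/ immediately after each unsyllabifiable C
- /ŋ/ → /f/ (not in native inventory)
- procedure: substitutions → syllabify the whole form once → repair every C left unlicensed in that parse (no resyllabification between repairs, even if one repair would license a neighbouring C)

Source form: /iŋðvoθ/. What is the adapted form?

Substitution: /ŋ/ → /f/, giving /ifðvoθ/.
Syllabifying with onset maximization leaves /f/, /ð/, /θ/ stranded (no codas are permitted; onsets are limited to one consonant).
Epenthesis after each stranded consonant: /f/ → /fə/, /ð/ → /ðə/, /θ/ → /θə/.

ifəðəvoθə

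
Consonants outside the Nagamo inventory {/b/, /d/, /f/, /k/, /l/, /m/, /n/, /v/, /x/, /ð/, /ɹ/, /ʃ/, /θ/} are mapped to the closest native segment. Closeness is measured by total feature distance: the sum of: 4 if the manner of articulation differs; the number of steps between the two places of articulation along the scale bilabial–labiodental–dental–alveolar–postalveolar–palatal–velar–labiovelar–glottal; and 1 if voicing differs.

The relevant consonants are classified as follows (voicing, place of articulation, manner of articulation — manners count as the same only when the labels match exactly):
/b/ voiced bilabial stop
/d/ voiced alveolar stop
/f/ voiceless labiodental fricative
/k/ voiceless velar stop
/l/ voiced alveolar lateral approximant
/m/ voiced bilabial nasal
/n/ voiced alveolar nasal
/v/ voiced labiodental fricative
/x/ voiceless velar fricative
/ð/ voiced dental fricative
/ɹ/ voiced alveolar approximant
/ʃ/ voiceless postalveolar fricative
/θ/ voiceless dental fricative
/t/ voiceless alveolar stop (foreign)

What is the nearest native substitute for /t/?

d

/d/ is closest: same manner (stop), place distance 0 (alveolar→alveolar), voicing differs (+1); total 1. Next closest is /k/ at distance 3.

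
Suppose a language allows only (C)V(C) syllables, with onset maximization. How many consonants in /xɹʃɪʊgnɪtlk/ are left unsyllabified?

Syllabifying with onset maximization leaves /x/, /ɹ/, /l/, /k/ stranded (at most one coda consonant is licensed; onsets are limited to one consonant).

4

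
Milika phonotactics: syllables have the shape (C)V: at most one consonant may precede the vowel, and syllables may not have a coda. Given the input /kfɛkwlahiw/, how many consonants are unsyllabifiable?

The consonants /k/, /k/, /w/, /w/ cannot be parsed into a legal (C)V syllable (no codas are permitted; onsets are limited to one consonant).

4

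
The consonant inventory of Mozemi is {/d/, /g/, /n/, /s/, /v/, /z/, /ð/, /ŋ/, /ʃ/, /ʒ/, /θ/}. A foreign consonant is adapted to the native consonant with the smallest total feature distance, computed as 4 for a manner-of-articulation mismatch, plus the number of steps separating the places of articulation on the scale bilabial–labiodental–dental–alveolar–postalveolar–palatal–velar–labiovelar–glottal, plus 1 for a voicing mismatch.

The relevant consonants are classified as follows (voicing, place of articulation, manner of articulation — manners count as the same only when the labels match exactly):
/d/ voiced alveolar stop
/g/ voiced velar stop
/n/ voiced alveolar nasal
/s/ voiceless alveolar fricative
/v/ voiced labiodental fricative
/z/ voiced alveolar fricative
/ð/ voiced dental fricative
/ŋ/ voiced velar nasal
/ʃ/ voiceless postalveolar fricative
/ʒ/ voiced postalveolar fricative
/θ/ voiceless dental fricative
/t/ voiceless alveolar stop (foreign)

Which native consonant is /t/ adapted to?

d

/d/ is closest: same manner (stop), place distance 0 (alveolar→alveolar), voicing differs (+1); total 1. Next closest is /g/ at distance 4.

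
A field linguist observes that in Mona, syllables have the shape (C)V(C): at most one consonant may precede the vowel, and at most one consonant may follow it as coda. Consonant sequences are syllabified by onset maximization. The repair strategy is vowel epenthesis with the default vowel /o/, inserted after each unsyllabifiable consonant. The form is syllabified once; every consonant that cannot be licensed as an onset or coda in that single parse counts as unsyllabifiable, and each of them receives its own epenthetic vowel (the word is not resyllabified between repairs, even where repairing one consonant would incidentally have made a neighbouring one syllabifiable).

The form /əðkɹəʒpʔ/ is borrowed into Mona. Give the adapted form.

əðkoɹəʒpoʔo

The consonants /k/, /p/, /ʔ/ cannot be parsed into a legal (C)V(C) syllable (at most one coda consonant is licensed; onsets are limited to one consonant).
Inserting the epenthetic vowel yields /k/ → /ko/, /p/ → /po/, /ʔ/ → /ʔo/.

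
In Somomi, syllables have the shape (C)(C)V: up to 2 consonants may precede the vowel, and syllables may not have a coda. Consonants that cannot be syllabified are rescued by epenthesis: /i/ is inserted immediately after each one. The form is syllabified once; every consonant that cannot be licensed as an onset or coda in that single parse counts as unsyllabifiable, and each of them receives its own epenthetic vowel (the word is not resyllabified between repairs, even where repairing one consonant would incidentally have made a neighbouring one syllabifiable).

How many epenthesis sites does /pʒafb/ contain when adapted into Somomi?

The unsyllabifiable consonants are /f/, /b/; each receives one epenthetic vowel.

2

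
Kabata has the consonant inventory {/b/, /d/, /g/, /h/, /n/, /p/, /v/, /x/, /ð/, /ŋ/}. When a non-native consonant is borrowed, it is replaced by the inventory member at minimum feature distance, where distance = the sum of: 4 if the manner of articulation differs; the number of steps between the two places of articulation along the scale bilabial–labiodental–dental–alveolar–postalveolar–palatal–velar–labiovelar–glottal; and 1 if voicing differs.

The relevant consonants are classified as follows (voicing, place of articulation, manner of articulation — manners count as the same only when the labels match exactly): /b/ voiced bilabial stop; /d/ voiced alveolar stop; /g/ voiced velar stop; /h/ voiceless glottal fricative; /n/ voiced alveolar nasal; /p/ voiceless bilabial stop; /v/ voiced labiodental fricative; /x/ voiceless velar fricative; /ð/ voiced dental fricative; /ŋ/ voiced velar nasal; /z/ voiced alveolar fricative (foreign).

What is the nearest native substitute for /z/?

ð

/ð/ is closest: same manner (fricative), place distance 1 (alveolar→dental), same voicing; total 1. Next closest is /v/ at distance 2.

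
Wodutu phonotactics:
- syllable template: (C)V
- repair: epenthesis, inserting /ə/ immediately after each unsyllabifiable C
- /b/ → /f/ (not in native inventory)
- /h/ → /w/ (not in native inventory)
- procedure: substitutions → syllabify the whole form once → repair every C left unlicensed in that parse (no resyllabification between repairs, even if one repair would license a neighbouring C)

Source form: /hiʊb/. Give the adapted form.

Substitution: /h/ → /w/, /b/ → /f/, giving /wiʊf/.
The consonants /f/ cannot be parsed into a legal (C)V syllable (no codas are permitted; onsets are limited to one consonant).
Inserting the epenthetic vowel yields /f/ → /fə/.

wiʊfə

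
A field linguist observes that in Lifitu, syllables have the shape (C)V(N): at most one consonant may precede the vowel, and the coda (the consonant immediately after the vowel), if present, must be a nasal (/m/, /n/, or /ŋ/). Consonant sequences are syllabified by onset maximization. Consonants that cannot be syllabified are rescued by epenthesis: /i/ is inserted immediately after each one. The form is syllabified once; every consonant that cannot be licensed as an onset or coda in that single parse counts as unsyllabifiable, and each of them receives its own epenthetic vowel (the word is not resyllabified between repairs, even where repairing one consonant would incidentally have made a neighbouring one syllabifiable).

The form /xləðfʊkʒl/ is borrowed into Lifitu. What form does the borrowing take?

xiləðifʊkiʒili

Syllabifying with onset maximization leaves /x/, /ð/, /k/, /ʒ/, /l/ stranded (only a nasal (/m/, /n/, or /ŋ/) is licensed in coda position; onsets are limited to one consonant).
Each unlicensed consonant becomes the onset of a new syllable: /x/ → /xi/, /ð/ → /ði/, /k/ → /ki/, /ʒ/ → /ʒi/, /l/ → /li/.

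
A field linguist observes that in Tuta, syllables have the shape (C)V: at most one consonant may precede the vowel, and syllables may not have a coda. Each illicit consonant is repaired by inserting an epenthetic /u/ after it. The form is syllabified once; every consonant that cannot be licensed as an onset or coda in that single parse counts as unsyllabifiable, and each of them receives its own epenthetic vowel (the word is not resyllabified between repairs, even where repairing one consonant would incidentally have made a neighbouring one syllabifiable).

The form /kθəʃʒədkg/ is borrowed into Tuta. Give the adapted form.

kuθəʃuʒədukugu

The consonants /k/, /ʃ/, /d/, /k/, /g/ cannot be parsed into a legal (C)V syllable (no codas are permitted; onsets are limited to one consonant).
Inserting the epenthetic vowel yields /k/ → /ku/, /ʃ/ → /ʃu/, /d/ → /du/, /k/ → /ku/, /g/ → /gu/.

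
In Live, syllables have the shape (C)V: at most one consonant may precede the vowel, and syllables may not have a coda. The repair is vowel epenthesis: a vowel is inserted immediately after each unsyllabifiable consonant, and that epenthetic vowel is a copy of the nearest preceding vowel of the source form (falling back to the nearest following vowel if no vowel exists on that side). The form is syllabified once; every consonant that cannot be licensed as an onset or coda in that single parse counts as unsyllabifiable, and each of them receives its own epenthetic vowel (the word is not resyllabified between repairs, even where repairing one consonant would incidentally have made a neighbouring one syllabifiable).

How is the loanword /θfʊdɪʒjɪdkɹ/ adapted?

Syllabifying with onset maximization leaves /θ/, /ʒ/, /d/, /k/, /ɹ/ stranded (no codas are permitted; onsets are limited to one consonant).
Epenthesis after each stranded consonant: /θ/ → /θʊ/, /ʒ/ → /ʒɪ/, /d/ → /dɪ/, /k/ → /kɪ/, /ɹ/ → /ɹɪ/.

θʊfʊdɪʒɪjɪdɪkɪɹɪ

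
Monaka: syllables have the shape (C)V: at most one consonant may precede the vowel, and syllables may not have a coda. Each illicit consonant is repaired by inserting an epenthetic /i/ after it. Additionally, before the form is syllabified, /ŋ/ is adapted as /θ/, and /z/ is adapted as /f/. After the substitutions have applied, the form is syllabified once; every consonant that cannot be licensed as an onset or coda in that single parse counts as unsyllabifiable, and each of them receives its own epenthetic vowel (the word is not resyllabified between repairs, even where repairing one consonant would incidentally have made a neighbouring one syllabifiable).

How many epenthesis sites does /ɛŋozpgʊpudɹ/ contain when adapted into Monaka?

After substitution the input is /ɛθofpgʊpudɹ/.
The unsyllabifiable consonants are /f/, /p/, /d/, /ɹ/; each receives one epenthetic vowel.

4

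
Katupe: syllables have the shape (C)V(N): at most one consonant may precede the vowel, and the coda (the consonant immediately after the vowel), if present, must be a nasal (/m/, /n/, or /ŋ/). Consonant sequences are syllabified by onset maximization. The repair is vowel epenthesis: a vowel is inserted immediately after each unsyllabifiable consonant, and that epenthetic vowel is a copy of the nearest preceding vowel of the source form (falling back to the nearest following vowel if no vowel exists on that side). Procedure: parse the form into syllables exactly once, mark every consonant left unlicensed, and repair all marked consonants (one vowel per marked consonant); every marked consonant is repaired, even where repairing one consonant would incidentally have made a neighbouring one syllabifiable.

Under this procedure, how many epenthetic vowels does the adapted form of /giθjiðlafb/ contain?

4

The unsyllabifiable consonants are /θ/, /ð/, /f/, /b/; each receives one epenthetic vowel.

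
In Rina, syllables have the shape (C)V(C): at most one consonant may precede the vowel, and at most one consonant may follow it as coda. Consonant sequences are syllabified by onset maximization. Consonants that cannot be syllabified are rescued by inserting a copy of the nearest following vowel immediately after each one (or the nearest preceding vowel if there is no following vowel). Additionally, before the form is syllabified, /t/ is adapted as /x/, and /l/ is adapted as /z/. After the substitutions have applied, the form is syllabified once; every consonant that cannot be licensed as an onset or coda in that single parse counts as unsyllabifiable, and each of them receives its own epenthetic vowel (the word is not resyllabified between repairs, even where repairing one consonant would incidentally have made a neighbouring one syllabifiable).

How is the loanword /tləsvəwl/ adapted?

xəzəsvəwzə

Substitution: /t/ → /x/, /l/ → /z/, giving /xzəsvəwz/.
Under (C)V(C), the unsyllabifiable consonants are /x/, /z/ (at most one coda consonant is licensed; onsets are limited to one consonant).
Each unlicensed consonant becomes the onset of a new syllable: /x/ → /xə/, /z/ → /zə/.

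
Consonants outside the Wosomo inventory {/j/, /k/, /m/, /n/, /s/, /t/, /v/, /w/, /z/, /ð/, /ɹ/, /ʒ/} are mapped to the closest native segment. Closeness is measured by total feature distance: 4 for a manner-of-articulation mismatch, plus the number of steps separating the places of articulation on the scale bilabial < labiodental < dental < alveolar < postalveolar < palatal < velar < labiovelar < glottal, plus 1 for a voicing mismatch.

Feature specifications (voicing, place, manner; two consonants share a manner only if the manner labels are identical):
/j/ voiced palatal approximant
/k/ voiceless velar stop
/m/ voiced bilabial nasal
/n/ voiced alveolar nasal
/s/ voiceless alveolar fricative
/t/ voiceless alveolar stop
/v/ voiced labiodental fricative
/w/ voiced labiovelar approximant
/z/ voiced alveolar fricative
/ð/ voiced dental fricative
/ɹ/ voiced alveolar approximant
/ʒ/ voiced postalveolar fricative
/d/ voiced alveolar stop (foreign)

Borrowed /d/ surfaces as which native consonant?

/t/ is closest: same manner (stop), place distance 0 (alveolar→alveolar), voicing differs (+1); total 1. Next closest is /k/ at distance 4.

t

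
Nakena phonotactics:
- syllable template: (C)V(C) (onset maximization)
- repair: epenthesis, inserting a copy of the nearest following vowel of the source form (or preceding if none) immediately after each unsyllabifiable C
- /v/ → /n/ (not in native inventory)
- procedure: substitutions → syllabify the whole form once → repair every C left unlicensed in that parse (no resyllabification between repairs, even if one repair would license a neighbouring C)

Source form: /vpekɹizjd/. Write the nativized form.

nepekɹizjidi

Substitution: /v/ → /n/, giving /npekɹizjd/.
The consonants /n/, /j/, /d/ cannot be parsed into a legal (C)V(C) syllable (at most one coda consonant is licensed; onsets are limited to one consonant).
Inserting the epenthetic vowel yields /n/ → /ne/, /j/ → /ji/, /d/ → /di/.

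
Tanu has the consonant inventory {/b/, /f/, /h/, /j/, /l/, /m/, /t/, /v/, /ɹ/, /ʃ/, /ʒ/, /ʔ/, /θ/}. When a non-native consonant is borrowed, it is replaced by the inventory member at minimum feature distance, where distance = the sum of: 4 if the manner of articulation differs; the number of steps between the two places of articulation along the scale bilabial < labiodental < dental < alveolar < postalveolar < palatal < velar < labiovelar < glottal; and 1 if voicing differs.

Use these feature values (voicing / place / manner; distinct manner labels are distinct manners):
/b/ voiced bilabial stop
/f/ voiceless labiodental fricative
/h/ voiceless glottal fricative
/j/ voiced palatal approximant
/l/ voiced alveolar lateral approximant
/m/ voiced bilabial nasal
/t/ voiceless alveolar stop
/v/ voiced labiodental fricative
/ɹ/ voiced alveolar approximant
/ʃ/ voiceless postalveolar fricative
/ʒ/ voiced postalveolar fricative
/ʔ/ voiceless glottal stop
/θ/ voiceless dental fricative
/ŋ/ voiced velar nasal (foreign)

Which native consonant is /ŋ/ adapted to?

/j/ is closest: manner differs (nasal→approximant, +4), place distance 1 (velar→palatal), same voicing; total 5. Next closest is /m/ at distance 6.

j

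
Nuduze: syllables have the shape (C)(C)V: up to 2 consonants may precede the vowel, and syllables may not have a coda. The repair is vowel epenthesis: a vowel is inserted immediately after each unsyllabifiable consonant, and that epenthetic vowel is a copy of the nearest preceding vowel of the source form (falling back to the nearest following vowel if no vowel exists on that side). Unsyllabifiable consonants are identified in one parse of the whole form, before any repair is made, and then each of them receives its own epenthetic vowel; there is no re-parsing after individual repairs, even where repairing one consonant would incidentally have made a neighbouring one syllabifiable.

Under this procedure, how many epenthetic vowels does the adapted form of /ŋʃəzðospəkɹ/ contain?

2

The unsyllabifiable consonants are /k/, /ɹ/; each receives one epenthetic vowel.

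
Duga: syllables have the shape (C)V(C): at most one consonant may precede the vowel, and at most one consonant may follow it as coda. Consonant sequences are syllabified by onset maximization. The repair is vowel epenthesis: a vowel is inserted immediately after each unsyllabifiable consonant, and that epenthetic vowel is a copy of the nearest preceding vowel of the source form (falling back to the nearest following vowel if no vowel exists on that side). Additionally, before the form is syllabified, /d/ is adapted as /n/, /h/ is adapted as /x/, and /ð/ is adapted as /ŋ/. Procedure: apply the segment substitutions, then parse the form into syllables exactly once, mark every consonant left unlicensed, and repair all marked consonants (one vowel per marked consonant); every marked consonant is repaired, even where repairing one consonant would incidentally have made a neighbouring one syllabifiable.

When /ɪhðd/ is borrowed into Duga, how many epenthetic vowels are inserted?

After substitution the input is /ɪxŋn/.
The unsyllabifiable consonants are /ŋ/, /n/; each receives one epenthetic vowel.

2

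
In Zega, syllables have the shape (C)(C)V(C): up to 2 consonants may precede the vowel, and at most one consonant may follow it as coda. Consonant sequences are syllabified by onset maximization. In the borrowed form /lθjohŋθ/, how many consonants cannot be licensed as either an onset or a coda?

3

The consonants /l/, /ŋ/, /θ/ cannot be parsed into a legal (C)(C)V(C) syllable (at most one coda consonant is licensed; onsets may contain at most 2 consonants).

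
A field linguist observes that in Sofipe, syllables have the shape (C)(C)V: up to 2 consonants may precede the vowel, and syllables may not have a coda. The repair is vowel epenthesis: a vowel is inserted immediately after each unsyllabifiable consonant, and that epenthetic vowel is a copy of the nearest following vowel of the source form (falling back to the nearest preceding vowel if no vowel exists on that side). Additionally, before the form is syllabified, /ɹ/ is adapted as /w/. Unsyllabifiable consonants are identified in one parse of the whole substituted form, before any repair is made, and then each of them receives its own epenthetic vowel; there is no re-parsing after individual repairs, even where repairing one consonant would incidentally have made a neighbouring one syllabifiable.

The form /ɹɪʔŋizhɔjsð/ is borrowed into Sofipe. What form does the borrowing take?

Substitution: /ɹ/ → /w/, giving /wɪʔŋizhɔjsð/.
Under (C)(C)V, the unsyllabifiable consonants are /j/, /s/, /ð/ (no codas are permitted; onsets may contain at most 2 consonants).
Epenthesis after each stranded consonant: /j/ → /jɔ/, /s/ → /sɔ/, /ð/ → /ðɔ/.

wɪʔŋizhɔjɔsɔðɔ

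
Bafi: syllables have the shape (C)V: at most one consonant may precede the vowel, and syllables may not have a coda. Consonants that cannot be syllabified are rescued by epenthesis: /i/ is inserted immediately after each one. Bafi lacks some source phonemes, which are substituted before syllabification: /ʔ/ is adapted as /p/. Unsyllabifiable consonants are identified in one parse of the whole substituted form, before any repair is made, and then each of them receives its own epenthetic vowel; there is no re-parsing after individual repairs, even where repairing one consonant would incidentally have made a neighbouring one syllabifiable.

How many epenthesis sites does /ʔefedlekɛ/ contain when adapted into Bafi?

After substitution the input is /pefedlekɛ/.
The unsyllabifiable consonants are /d/; each receives one epenthetic vowel.

1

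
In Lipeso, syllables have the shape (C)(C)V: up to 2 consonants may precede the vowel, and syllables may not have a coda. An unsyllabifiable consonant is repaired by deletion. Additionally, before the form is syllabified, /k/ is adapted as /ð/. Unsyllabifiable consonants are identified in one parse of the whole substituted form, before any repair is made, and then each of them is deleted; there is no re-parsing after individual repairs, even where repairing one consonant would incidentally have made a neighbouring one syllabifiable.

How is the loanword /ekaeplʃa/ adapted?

eðaelʃa

Substitution: /k/ → /ð/, giving /eðaeplʃa/.
The consonants /p/ cannot be parsed into a legal (C)(C)V syllable (no codas are permitted; onsets may contain at most 2 consonants).
Deletion applies to /p/.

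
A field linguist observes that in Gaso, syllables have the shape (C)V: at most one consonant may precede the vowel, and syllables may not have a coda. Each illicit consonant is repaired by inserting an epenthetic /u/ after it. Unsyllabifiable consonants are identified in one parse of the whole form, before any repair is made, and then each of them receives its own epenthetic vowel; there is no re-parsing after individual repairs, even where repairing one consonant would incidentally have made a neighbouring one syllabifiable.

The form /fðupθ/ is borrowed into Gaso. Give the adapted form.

The consonants /f/, /p/, /θ/ cannot be parsed into a legal (C)V syllable (no codas are permitted; onsets are limited to one consonant).
Each unlicensed consonant becomes the onset of a new syllable: /f/ → /fu/, /p/ → /pu/, /θ/ → /θu/.

fuðupuθu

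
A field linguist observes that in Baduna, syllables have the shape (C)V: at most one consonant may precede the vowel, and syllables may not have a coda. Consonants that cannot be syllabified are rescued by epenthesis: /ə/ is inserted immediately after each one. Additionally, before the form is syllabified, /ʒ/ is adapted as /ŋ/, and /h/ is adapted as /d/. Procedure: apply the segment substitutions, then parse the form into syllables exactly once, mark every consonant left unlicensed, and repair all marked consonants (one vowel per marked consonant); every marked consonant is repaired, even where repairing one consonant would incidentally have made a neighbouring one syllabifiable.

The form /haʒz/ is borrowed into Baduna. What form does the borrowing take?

Substitution: /h/ → /d/, /ʒ/ → /ŋ/, giving /daŋz/.
The consonants /ŋ/, /z/ cannot be parsed into a legal (C)V syllable (no codas are permitted; onsets are limited to one consonant).
Epenthesis after each stranded consonant: /ŋ/ → /ŋə/, /z/ → /zə/.

daŋəzə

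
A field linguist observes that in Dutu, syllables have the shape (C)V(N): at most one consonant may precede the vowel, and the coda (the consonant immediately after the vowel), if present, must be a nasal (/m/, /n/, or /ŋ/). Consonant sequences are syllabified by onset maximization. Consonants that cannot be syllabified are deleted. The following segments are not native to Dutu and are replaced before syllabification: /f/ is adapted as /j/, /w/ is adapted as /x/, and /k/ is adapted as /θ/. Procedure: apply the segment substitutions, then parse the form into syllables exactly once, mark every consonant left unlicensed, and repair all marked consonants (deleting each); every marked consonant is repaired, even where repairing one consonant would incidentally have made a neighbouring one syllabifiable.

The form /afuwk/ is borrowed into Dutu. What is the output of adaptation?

Substitution: /f/ → /j/, /w/ → /x/, /k/ → /θ/, giving /ajuxθ/.
The consonants /x/, /θ/ cannot be parsed into a legal (C)V(N) syllable (only a nasal (/m/, /n/, or /ŋ/) is licensed in coda position; onsets are limited to one consonant).
Deleting the stranded consonants removes /x/, /θ/.

aju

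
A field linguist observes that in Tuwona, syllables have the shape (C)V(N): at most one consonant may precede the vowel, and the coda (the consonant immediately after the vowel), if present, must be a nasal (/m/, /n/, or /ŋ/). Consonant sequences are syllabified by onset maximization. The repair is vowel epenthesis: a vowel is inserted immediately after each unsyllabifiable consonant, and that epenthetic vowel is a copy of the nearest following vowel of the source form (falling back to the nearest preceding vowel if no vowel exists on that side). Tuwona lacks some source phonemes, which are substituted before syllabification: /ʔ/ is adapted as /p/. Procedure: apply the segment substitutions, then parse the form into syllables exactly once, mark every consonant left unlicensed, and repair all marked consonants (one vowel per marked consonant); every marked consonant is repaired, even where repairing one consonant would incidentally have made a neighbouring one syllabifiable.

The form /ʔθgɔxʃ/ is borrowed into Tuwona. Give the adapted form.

Substitution: /ʔ/ → /p/, giving /pθgɔxʃ/.
The consonants /p/, /θ/, /x/, /ʃ/ cannot be parsed into a legal (C)V(N) syllable (only a nasal (/m/, /n/, or /ŋ/) is licensed in coda position; onsets are limited to one consonant).
Each unlicensed consonant becomes the onset of a new syllable: /p/ → /pɔ/, /θ/ → /θɔ/, /x/ → /xɔ/, /ʃ/ → /ʃɔ/.

pɔθɔgɔxɔʃɔ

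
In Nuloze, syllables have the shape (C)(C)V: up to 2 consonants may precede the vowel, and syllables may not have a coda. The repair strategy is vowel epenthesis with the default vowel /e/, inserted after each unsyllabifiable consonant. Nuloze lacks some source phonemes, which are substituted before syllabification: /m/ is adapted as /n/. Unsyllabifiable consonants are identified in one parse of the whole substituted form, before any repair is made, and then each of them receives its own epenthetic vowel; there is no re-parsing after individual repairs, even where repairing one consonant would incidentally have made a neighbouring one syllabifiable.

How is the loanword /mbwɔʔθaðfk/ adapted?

nebwɔʔθaðefeke

Substitution: /m/ → /n/, giving /nbwɔʔθaðfk/.
The consonants /n/, /ð/, /f/, /k/ cannot be parsed into a legal (C)(C)V syllable (no codas are permitted; onsets may contain at most 2 consonants).
Epenthesis after each stranded consonant: /n/ → /ne/, /ð/ → /ðe/, /f/ → /fe/, /k/ → /ke/.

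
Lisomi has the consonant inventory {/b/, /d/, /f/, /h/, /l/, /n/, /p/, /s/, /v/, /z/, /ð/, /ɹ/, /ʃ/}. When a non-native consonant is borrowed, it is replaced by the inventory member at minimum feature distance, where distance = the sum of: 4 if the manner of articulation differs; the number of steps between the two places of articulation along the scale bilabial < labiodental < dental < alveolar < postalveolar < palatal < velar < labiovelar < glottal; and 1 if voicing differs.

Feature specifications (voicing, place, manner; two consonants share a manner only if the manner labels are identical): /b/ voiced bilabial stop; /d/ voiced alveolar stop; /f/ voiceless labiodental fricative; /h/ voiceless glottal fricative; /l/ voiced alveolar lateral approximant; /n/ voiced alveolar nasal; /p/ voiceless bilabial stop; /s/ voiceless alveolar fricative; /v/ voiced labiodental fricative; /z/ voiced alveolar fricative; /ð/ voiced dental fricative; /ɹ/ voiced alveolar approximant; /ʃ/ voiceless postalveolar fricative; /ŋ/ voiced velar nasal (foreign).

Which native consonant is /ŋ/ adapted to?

n

/n/ is closest: same manner (nasal), place distance 3 (velar→alveolar), same voicing; total 3. Next closest is /d/ at distance 7.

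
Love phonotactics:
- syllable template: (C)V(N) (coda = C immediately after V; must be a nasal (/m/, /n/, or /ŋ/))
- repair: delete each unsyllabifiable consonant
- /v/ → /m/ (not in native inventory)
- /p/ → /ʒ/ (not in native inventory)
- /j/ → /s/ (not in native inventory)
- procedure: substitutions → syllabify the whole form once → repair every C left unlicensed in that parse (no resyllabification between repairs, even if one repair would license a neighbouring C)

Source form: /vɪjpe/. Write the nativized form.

Substitution: /v/ → /m/, /j/ → /s/, /p/ → /ʒ/, giving /mɪsʒe/.
Syllabifying with onset maximization leaves /s/ stranded (only a nasal (/m/, /n/, or /ŋ/) is licensed in coda position; onsets are limited to one consonant).
Each unlicensed consonant is deleted: /s/.

mɪʒe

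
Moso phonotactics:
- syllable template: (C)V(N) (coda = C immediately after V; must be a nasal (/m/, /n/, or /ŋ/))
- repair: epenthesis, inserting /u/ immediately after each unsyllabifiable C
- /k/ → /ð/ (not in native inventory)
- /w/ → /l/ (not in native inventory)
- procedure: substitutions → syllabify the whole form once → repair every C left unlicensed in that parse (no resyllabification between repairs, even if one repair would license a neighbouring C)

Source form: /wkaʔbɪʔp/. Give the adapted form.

luðaʔubɪʔupu

Substitution: /w/ → /l/, /k/ → /ð/, giving /lðaʔbɪʔp/.
Syllabifying with onset maximization leaves /l/, /ʔ/, /ʔ/, /p/ stranded (only a nasal (/m/, /n/, or /ŋ/) is licensed in coda position; onsets are limited to one consonant).
Epenthesis after each stranded consonant: /l/ → /lu/, /ʔ/ → /ʔu/, /ʔ/ → /ʔu/, /p/ → /pu/.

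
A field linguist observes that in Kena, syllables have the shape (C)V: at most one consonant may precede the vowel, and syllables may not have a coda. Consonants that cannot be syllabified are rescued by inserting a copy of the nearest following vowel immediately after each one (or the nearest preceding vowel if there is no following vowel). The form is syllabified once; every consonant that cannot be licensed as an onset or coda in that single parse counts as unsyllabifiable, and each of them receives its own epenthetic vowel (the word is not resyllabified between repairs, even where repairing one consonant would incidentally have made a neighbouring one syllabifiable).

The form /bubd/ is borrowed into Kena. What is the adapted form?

bubudu

The consonants /b/, /d/ cannot be parsed into a legal (C)V syllable (no codas are permitted; onsets are limited to one consonant).
Inserting the epenthetic vowel yields /b/ → /bu/, /d/ → /du/.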